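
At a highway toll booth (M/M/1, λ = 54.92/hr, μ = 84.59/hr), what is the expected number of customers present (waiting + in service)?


ρ = λ/μ = 54.92/84.59 = 0.6492
L = ρ/(1−ρ) = 0.6492/(1 − 0.6492) = 0.6492/0.3508 = 1.8510

Final: 1.8510


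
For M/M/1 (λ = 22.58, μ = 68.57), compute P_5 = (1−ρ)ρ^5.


ρ = 22.58/68.57 = 0.3293
P_n = (1−ρ)·ρ^n = (1 − 0.3293)·0.3293^5 = 0.6707·0.003872 = 0.002597

Final: 0.002597


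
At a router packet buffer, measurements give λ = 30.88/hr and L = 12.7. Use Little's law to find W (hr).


W = L/λ = 12.7/30.88 = 0.4113 hr

Final: 0.4113 hr


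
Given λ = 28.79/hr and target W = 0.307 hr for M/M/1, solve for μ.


W = 1/(μ−λ) ⇒ μ − λ = 1/W = 1/0.307 = 3.2573
μ = λ + 1/W = 28.79 + 3.2573 = 32.0473 per hr

Final: 32.0473 /hr


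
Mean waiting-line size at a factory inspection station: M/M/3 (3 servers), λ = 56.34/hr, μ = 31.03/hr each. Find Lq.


a = λ/μ = 1.8157; ρ = a/3 = 0.6052
P₀ = 0.143042
Lq = P₀·a^c·ρ / (c!·(1−ρ)²) = 0.143042·5.98557·0.6052/(6·0.15585)
= 0.55414

Final: 0.55414


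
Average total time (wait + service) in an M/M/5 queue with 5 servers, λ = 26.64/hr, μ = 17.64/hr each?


a = 1.5102; ρ = 0.3020; P₀ = 0.220500
Lq = P₀·a^c·ρ/(c!(1−ρ)²) = 0.008950
Wq = Lq/λ = 0.008950/26.64 = 0.0003360 hr
W = Wq + 1/μ = 0.0003360 + 0.05669 = 0.05703 hr

Final: 0.05703 hr


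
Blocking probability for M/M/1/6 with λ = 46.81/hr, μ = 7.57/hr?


ρ = λ/μ = 46.81/7.57 = 6.1836
P_K = (1−ρ)ρ^K/(1−ρ^(K+1)) = (-5.1836·55905.761800)/(1 − 345699.961672)
= -289794.199872/-345698.961672 = 0.838285

Final: 0.838285


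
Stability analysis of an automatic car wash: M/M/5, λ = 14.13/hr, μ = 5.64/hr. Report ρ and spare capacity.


Total capacity cμ = 5·5.64 = 28.20/hr
ρ = λ/(cμ) = 14.13/28.20 = 0.5011
Stable ⇔ ρ < 1: YES
Spare capacity = cμ − λ = 28.20 − 14.13 = 14.07/hr

Final: ρ = 0.5011; stable; margin = 14.07/hr


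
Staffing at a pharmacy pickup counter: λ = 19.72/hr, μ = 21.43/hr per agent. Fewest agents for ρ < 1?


Stability requires cμ > λ ⇔ c > λ/μ.
λ/μ = 19.72/21.43 = 0.9202
Minimum integer c = ⌊0.9202⌋ + 1 = 1
Check: 1·21.43 = 21.43 > 19.72, while 0·21.43 = 0.00 ≤ 19.72

Final: 1 servers


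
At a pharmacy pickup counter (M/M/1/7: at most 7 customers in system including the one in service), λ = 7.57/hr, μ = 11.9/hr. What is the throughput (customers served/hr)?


ρ = 0.6361; P_K = (1−ρ)ρ^7/(1−ρ^8) = 0.015761
λ_eff = λ(1 − P_K) = 7.57·(1 − 0.015761) = 7.57·0.984239 = 7.4507 /hr

Final: 7.4507 /hr


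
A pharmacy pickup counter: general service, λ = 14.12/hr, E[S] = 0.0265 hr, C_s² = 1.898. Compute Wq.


ρ = λ·E[S] = 14.12·0.0265 = 0.3742
E[S²] = E[S]²(1+C_s²) = 0.0265²·(1+1.898) = 0.002035
Wq = λ·E[S²]/(2(1−ρ)) = 14.12·0.002035/(2·0.6258) = 0.02296 hr

Final: 0.02296 hr


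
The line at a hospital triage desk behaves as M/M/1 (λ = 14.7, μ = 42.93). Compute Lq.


ρ = 14.7/42.93 = 0.3424
Lq = ρ²/(1−ρ) = 0.1173/0.6576 = 0.1783

Final: 0.1783


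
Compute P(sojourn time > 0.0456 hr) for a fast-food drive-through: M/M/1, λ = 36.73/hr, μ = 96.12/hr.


W ~ Exponential(μ−λ) for M/M/1.
μ − λ = 96.12 − 36.73 = 59.3900
P(W > t) = e^{−(μ−λ)t} = e^{−2.7082} = 0.066658

Final: 0.066658


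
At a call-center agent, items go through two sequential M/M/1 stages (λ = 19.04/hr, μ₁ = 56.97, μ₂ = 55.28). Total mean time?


Each node sees arrival rate λ = 19.04/hr (tandem ⇒ throughput preserved).
W₁ = 1/(μ₁−λ) = 1/(56.97−19.04) = 0.02636 hr
W₂ = 1/(μ₂−λ) = 1/(55.28−19.04) = 0.02759 hr
W_total = W₁ + W₂ = 0.02636 + 0.02759 = 0.05396 hr

Final: 0.05396 hr


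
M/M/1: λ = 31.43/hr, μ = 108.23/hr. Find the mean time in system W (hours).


W = 1/(μ−λ) = 1/(108.23 − 31.43) = 1/76.80 = 0.01302 hr

Final: 0.01302 hr


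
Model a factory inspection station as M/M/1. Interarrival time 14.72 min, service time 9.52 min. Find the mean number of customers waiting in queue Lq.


λ = 60/14.72 = 4.0761 /hr
μ = 60/9.52 = 6.3025 /hr
ρ = λ/μ = 4.0761/6.3025 = 0.6467
Lq = ρ²/(1−ρ) = 0.4183/0.3533 = 1.1840

Final: 1.1840


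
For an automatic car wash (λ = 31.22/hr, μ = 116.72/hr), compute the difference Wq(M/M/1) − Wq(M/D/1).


ρ = 31.22/116.72 = 0.2675
Wq(M/M/1) = ρ/(μ−λ) = 0.2675/85.50 = 0.003128 hr
Wq(M/D/1) = ρ/(2(μ−λ)) = 0.001564 hr
Savings = 0.003128 − 0.001564 = 0.001564 hr

Final: 0.001564 hr


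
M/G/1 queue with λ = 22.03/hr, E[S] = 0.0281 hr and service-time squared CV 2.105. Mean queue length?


ρ = λ·E[S] = 22.03·0.0281 = 0.6190
Lq = ρ²(1+C_s²)/(2(1−ρ)) = 0.3832·(1+2.105)/(2·0.3810)
= 0.3832·3.1050/0.7619 = 1.56170

Final: 1.56170


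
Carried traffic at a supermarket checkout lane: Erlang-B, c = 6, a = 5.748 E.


B(6,5.748) = 0.247022 (Erlang-B)
Carried load = a(1 − B) = 5.748·(1 − 0.247022) = 5.748·0.752978 = 4.3281 E

Final: 4.3281 Erlangs


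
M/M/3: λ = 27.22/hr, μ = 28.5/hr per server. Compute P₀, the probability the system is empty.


a = λ/μ = 27.22/28.5 = 0.9551; ρ = a/c = 0.3184
Σ_{k=0}^{2} a^k/k! (terms k=0..2) = 1.00000 + 0.95509 + 0.45610 = 2.41118
Tail: a^3/(3!(1−ρ)) = 0.87122/(6·0.6816) = 0.21302
P₀ = 1/(2.41118 + 0.21302) = 1/2.62421 = 0.381068

Final: 0.381068


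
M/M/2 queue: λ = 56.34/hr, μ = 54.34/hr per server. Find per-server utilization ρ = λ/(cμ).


ρ = λ/(cμ) = 56.34/(2·54.34) = 56.34/108.68 = 0.5184

Final: 0.5184


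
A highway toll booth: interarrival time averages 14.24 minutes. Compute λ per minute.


λ = 1/(interarrival time) in consistent units.
1 minute = 1 min, so λ = 1/14.24 = 0.07022 per minute

Final: 0.07022 /min


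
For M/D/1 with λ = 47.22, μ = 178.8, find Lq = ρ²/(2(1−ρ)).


ρ = 47.22/178.8 = 0.2641
M/D/1: Lq = ρ²/(2(1−ρ)) = 0.06975/(2·0.7359) = 0.04739

Final: 0.04739


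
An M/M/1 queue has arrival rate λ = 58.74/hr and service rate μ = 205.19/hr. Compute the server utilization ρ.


ρ = λ/μ = 58.74/205.19 = 0.2863

Final: 0.2863


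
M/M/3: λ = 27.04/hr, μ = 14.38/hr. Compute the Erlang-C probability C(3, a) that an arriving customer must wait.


a = λ/μ = 1.8804; ρ = a/3 = 0.6268
P₀ = 0.131275 (from M/M/c formula)
C(c,a) = [a^c/(c!(1−ρ))]·P₀ = [6.64880/(6·0.3732)]·0.131275
= 2.96925·0.131275 = 0.389789

Final: 0.389789


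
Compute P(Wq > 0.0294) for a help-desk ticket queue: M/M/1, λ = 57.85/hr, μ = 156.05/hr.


ρ = 57.85/156.05 = 0.3707
P(Wq > t) = ρ·e^{−(μ−λ)t} = 0.3707·e^{−2.8871}
= 0.3707·0.055739 = 0.020663

Final: 0.020663


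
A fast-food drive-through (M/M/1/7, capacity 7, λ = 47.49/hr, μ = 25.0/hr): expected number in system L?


ρ = 47.49/25.0 = 1.8996
L = ρ[1 − (K+1)ρ^K + Kρ^(K+1)] / [(1−ρ)(1−ρ^(K+1))]
Numerator: 1.8996·(1 − 8·89.255529 + 7·169.549802) = 900.038812
Denominator: (-0.8996)·(-168.549802) = 151.627402
L = 900.038812/151.627402 = 5.9359

Final: 5.9359


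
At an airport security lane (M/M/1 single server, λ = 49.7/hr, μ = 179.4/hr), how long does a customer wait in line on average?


ρ = 49.7/179.4 = 0.2770
Wq = ρ/(μ−λ) = 0.2770/(179.4 − 49.7) = 0.2770/129.70 = 0.002136 hr

Final: 0.002136 hr


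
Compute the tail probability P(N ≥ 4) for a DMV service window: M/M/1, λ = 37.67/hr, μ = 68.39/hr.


ρ = 37.67/68.39 = 0.5508
P(N ≥ n) = ρ^n = 0.5508^4 = 0.092048

Final: 0.092048


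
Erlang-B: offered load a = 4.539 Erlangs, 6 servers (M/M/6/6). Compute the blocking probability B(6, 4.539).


B(c,a) = (a^c/c!) / Σ_{k=0}^{c} a^k/k!
a^6/6! = 12.145869
Σ terms (k=0..6): 1.00000 + 4.53900 + 10.30126 + 15.58581 + 17.68599 + 16.05535 + 12.14587 = 77.313277
B = 12.145869/77.313277 = 0.157099

Final: 0.157099


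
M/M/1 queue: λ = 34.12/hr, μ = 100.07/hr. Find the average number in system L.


ρ = λ/μ = 34.12/100.07 = 0.3410
L = ρ/(1−ρ) = 0.3410/(1 − 0.3410) = 0.3410/0.6590 = 0.5174

Final: 0.5174


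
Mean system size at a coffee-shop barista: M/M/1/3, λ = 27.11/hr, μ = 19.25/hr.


ρ = 27.11/19.25 = 1.4083
L = ρ[1 − (K+1)ρ^K + Kρ^(K+1)] / [(1−ρ)(1−ρ^(K+1))]
Numerator: 1.4083·(1 − 4·2.793163 + 3·3.933645) = 2.293126
Denominator: (-0.4083)·(-2.933645) = 1.197841
L = 2.293126/1.197841 = 1.9144

Final: 1.9144


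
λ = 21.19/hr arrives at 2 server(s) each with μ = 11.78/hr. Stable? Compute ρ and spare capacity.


Total capacity cμ = 2·11.78 = 23.56/hr
ρ = λ/(cμ) = 21.19/23.56 = 0.8994
Stable ⇔ ρ < 1: YES
Spare capacity = cμ − λ = 23.56 − 21.19 = 2.37/hr

Final: ρ = 0.8994; stable; margin = 2.37/hr


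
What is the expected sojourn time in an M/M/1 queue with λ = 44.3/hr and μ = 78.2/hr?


W = 1/(μ−λ) = 1/(78.2 − 44.3) = 1/33.90 = 0.02950 hr

Final: 0.02950 hr


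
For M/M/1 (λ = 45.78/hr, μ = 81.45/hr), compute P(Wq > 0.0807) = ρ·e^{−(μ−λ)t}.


ρ = 45.78/81.45 = 0.5621
P(Wq > t) = ρ·e^{−(μ−λ)t} = 0.5621·e^{−2.8786}
= 0.5621·0.056215 = 0.031596

Final: 0.031596


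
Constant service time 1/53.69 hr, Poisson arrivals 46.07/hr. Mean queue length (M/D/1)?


ρ = 46.07/53.69 = 0.8581
M/D/1: Lq = ρ²/(2(1−ρ)) = 0.7363/(2·0.1419) = 2.59393

Final: 2.59393


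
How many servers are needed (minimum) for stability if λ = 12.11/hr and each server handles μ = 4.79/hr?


Stability requires cμ > λ ⇔ c > λ/μ.
λ/μ = 12.11/4.79 = 2.5282
Minimum integer c = ⌊2.5282⌋ + 1 = 3
Check: 3·4.79 = 14.37 > 12.11, while 2·4.79 = 9.58 ≤ 12.11

Final: 3 servers


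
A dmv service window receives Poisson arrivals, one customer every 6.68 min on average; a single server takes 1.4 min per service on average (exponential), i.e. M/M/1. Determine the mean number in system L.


λ = 60/6.68 = 8.9820 /hr
μ = 60/1.4 = 42.8571 /hr
ρ = λ/μ = 8.9820/42.8571 = 0.2096
L = ρ/(1−ρ) = 0.2096/0.7904 = 0.2652

Final: 0.2652


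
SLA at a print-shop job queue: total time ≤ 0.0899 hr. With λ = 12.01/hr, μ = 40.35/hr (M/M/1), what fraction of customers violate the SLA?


W ~ Exponential(μ−λ) for M/M/1.
μ − λ = 40.35 − 12.01 = 28.3400
P(W > t) = e^{−(μ−λ)t} = e^{−2.5478} = 0.078256

Final: 0.078256


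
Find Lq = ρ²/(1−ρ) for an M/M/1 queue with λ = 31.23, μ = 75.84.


ρ = 31.23/75.84 = 0.4118
Lq = ρ²/(1−ρ) = 0.1696/0.5882 = 0.2883

Final: 0.2883


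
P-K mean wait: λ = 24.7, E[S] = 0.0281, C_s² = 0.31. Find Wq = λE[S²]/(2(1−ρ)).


ρ = λ·E[S] = 24.7·0.0281 = 0.6941
E[S²] = E[S]²(1+C_s²) = 0.0281²·(1+0.31) = 0.001034
Wq = λ·E[S²]/(2(1−ρ)) = 24.7·0.001034/(2·0.3059) = 0.04176 hr

Final: 0.04176 hr


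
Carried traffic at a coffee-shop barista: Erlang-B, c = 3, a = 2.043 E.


B(3,2.043) = 0.216939 (Erlang-B)
Carried load = a(1 − B) = 2.043·(1 − 0.216939) = 2.043·0.783061 = 1.5998 E

Final: 1.5998 Erlangs


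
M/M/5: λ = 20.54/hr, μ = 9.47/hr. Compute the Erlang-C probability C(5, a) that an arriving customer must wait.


a = λ/μ = 2.1690; ρ = a/5 = 0.4338
P₀ = 0.112990 (from M/M/c formula)
C(c,a) = [a^c/(c!(1−ρ))]·P₀ = [48.00122/(120·0.5662)]·0.112990
= 0.70647·0.112990 = 0.079824

Final: 0.079824


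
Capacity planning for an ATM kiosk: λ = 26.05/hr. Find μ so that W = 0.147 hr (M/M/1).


W = 1/(μ−λ) ⇒ μ − λ = 1/W = 1/0.147 = 6.8027
μ = λ + 1/W = 26.05 + 6.8027 = 32.8527 per hr

Final: 32.8527 /hr


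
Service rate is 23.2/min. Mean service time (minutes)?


Mean service time = 1/μ = 1/23.2 minute = 0.04310 minute
In minutes: 0.04310 × 1 = 0.04310 min

Final: 0.04310 min


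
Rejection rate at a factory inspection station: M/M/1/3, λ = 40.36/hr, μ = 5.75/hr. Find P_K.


ρ = λ/μ = 40.36/5.75 = 7.0191
P_K = (1−ρ)ρ^K/(1−ρ^(K+1)) = (-6.0191·345.819866)/(1 − 2427.354749)
= -2081.534883/-2426.354749 = 0.857886

Final: 0.857886


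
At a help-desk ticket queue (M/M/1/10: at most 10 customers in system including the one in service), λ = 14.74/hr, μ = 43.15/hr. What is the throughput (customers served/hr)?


ρ = 0.3416; P_K = (1−ρ)ρ^10/(1−ρ^11) = 0.00001424
λ_eff = λ(1 − P_K) = 14.74·(1 − 0.00001424) = 14.74·0.999986 = 14.7398 /hr

Final: 14.7398 /hr


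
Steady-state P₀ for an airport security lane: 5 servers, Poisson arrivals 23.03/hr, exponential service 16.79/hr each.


a = λ/μ = 23.03/16.79 = 1.3716; ρ = a/c = 0.2743
Σ_{k=0}^{4} a^k/k! (terms k=0..4) = 1.00000 + 1.37165 + 0.94071 + 0.43011 + 0.14749 = 3.88996
Tail: a^5/(5!(1−ρ)) = 4.85530/(120·0.7257) = 0.05576
P₀ = 1/(3.88996 + 0.05576) = 1/3.94572 = 0.253439

Final: 0.253439


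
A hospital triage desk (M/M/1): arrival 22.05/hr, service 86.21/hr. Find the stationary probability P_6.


ρ = 22.05/86.21 = 0.2558
P_n = (1−ρ)·ρ^n = (1 − 0.2558)·0.2558^6 = 0.7442·0.0002800 = 0.0002084

Final: 0.0002084


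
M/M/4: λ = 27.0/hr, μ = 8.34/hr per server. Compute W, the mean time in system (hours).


a = 3.2374; ρ = 0.8094; P₀ = 0.025549
Lq = P₀·a^c·ρ/(c!(1−ρ)²) = 2.60392
Wq = Lq/λ = 2.60392/27.0 = 0.09644 hr
W = Wq + 1/μ = 0.09644 + 0.11990 = 0.21635 hr

Final: 0.21635 hr


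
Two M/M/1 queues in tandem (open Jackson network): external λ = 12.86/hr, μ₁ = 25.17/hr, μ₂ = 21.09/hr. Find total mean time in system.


Each node sees arrival rate λ = 12.86/hr (tandem ⇒ throughput preserved).
W₁ = 1/(μ₁−λ) = 1/(25.17−12.86) = 0.08123 hr
W₂ = 1/(μ₂−λ) = 1/(21.09−12.86) = 0.12151 hr
W_total = W₁ + W₂ = 0.08123 + 0.12151 = 0.20274 hr

Final: 0.20274 hr


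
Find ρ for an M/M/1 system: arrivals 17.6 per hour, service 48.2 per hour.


ρ = λ/μ = 17.6/48.2 = 0.3651

Final: 0.3651


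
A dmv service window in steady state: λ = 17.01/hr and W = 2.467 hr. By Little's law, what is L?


L = λW = 17.01·2.467 = 41.9637

Final: 41.9637


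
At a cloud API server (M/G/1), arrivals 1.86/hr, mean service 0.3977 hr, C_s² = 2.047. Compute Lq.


ρ = λ·E[S] = 1.86·0.3977 = 0.7397
Lq = ρ²(1+C_s²)/(2(1−ρ)) = 0.5472·(1+2.047)/(2·0.2603)
= 0.5472·3.0470/0.5206 = 3.20289

Final: 3.20289


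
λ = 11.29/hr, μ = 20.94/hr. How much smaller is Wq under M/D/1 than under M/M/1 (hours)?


ρ = 11.29/20.94 = 0.5392
Wq(M/M/1) = ρ/(μ−λ) = 0.5392/9.65 = 0.05587 hr
Wq(M/D/1) = ρ/(2(μ−λ)) = 0.02794 hr
Savings = 0.05587 − 0.02794 = 0.02794 hr

Final: 0.02794 hr


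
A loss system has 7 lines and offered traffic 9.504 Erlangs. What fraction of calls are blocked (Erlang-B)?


B(c,a) = (a^c/c!) / Σ_{k=0}^{c} a^k/k!
a^7/7! = 1389.678879
Σ terms (k=0..7): 1.00000 + 9.50400 + 45.16301 + 143.07641 + 339.94955 + 646.17610 + 1023.54295 + 1389.67888 = 3598.090893
B = 1389.678879/3598.090893 = 0.386227

Final: 0.386227


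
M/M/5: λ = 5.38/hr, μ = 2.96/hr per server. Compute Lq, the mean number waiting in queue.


a = λ/μ = 1.8176; ρ = a/5 = 0.3635
P₀ = 0.161694
Lq = P₀·a^c·ρ / (c!·(1−ρ)²) = 0.161694·19.83594·0.3635/(120·0.40512)
= 0.02398

Final: 0.02398


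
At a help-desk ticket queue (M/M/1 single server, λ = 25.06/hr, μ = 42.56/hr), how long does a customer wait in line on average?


ρ = 25.06/42.56 = 0.5888
Wq = ρ/(μ−λ) = 0.5888/(42.56 − 25.06) = 0.5888/17.50 = 0.03365 hr

Final: 0.03365 hr


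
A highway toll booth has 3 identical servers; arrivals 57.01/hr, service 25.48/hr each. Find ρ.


ρ = λ/(cμ) = 57.01/(3·25.48) = 57.01/76.44 = 0.7458

Final: 0.7458


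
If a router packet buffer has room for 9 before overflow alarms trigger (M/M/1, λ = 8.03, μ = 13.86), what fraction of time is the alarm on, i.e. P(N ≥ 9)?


ρ = 8.03/13.86 = 0.5794
P(N ≥ n) = ρ^n = 0.5794^9 = 0.007355

Final: 0.007355


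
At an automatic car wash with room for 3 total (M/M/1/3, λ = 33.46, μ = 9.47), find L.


ρ = 33.46/9.47 = 3.5333
L = ρ[1 − (K+1)ρ^K + Kρ^(K+1)] / [(1−ρ)(1−ρ^(K+1))]
Numerator: 3.5333·(1 − 4·44.109067 + 3·155.848932) = 1032.103300
Denominator: (-2.5333)·(-154.848932) = 392.273060
L = 1032.103300/392.273060 = 2.6311

Final: 2.6311


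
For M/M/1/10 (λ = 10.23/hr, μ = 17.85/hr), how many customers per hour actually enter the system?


ρ = 0.5731; P_K = (1−ρ)ρ^10/(1−ρ^11) = 0.001635
λ_eff = λ(1 − P_K) = 10.23·(1 − 0.001635) = 10.23·0.998365 = 10.2133 /hr

Final: 10.2133 /hr


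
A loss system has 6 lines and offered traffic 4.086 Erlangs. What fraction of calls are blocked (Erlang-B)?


B(c,a) = (a^c/c!) / Σ_{k=0}^{c} a^k/k!
a^6/6! = 6.463350
Σ terms (k=0..6): 1.00000 + 4.08600 + 8.34770 + 11.36956 + 11.61401 + 9.49097 + 6.46335 = 52.371592
B = 6.463350/52.371592 = 0.123413

Final: 0.123413


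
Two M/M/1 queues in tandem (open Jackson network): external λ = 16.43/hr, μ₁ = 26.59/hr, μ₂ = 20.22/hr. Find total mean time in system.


Each node sees arrival rate λ = 16.43/hr (tandem ⇒ throughput preserved).
W₁ = 1/(μ₁−λ) = 1/(26.59−16.43) = 0.09843 hr
W₂ = 1/(μ₂−λ) = 1/(20.22−16.43) = 0.26385 hr
W_total = W₁ + W₂ = 0.09843 + 0.26385 = 0.36228 hr

Final: 0.36228 hr


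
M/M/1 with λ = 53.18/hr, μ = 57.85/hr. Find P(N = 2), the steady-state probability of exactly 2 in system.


ρ = 53.18/57.85 = 0.9193
P_n = (1−ρ)·ρ^n = (1 − 0.9193)·0.9193^2 = 0.08073·0.845065 = 0.068219

Final: 0.068219


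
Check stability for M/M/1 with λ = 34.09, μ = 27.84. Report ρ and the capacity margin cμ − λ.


Total capacity cμ = 1·27.84 = 27.84/hr
ρ = λ/(cμ) = 34.09/27.84 = 1.2245
Stable ⇔ ρ < 1: NO
Spare capacity = cμ − λ = 27.84 − 34.09 = -6.25/hr

Final: ρ = 1.2245; unstable; margin = -6.25/hr


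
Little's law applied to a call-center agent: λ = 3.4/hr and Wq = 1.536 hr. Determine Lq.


Lq = λWq = 3.4·1.536 = 5.2224

Final: 5.2224


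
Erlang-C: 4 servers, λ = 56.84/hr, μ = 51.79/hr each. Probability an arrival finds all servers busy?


a = λ/μ = 1.0975; ρ = a/4 = 0.2744
P₀ = 0.332954 (from M/M/c formula)
C(c,a) = [a^c/(c!(1−ρ))]·P₀ = [1.45088/(24·0.7256)]·0.332954
= 0.08331·0.332954 = 0.027739

Final: 0.027739


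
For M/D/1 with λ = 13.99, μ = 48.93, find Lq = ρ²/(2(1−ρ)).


ρ = 13.99/48.93 = 0.2859
M/D/1: Lq = ρ²/(2(1−ρ)) = 0.08175/(2·0.7141) = 0.05724

Final: 0.05724


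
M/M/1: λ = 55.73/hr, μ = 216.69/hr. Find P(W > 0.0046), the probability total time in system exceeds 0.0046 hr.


W ~ Exponential(μ−λ) for M/M/1.
μ − λ = 216.69 − 55.73 = 160.9600
P(W > t) = e^{−(μ−λ)t} = e^{−0.7404} = 0.476915

Final: 0.476915


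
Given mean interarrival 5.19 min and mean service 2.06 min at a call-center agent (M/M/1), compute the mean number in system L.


λ = 60/5.19 = 11.5607 /hr
μ = 60/2.06 = 29.1262 /hr
ρ = λ/μ = 11.5607/29.1262 = 0.3969
L = ρ/(1−ρ) = 0.3969/0.6031 = 0.6581

Final: 0.6581


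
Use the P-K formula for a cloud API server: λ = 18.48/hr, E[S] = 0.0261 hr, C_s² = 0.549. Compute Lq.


ρ = λ·E[S] = 18.48·0.0261 = 0.4823
Lq = ρ²(1+C_s²)/(2(1−ρ)) = 0.2326·(1+0.549)/(2·0.5177)
= 0.2326·1.5490/1.0353 = 0.34806

Final: 0.34806


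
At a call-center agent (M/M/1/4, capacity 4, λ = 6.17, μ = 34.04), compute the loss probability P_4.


ρ = λ/μ = 6.17/34.04 = 0.1813
P_K = (1−ρ)ρ^K/(1−ρ^(K+1)) = (0.8187·0.001079)/(1 − 0.0001956)
= 0.0008838/0.999804 = 0.0008839

Final: 0.0008839


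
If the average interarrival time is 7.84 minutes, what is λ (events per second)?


λ = 1/(interarrival time) in consistent units.
1 second = 0.0166667 min, so λ = 0.0166667/7.84 = 0.002126 per second

Final: 0.002126 /sec


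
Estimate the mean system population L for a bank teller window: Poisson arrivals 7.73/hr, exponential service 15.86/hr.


ρ = λ/μ = 7.73/15.86 = 0.4874
L = ρ/(1−ρ) = 0.4874/(1 − 0.4874) = 0.4874/0.5126 = 0.9508

Final: 0.9508


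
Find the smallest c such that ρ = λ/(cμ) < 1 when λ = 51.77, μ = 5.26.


Stability requires cμ > λ ⇔ c > λ/μ.
λ/μ = 51.77/5.26 = 9.8422
Minimum integer c = ⌊9.8422⌋ + 1 = 10
Check: 10·5.26 = 52.60 > 51.77, while 9·5.26 = 47.34 ≤ 51.77

Final: 10 servers


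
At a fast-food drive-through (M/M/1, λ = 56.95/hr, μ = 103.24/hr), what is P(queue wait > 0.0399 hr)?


ρ = 56.95/103.24 = 0.5516
P(Wq > t) = ρ·e^{−(μ−λ)t} = 0.5516·e^{−1.8470}
= 0.5516·0.157714 = 0.086999

Final: 0.086999


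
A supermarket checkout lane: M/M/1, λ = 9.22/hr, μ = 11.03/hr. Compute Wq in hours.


ρ = 9.22/11.03 = 0.8359
Wq = ρ/(μ−λ) = 0.8359/(11.03 − 9.22) = 0.8359/1.81 = 0.4618 hr

Final: 0.4618 hr


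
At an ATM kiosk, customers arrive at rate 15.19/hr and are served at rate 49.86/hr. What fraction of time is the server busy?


ρ = λ/μ = 15.19/49.86 = 0.3047

Final: 0.3047


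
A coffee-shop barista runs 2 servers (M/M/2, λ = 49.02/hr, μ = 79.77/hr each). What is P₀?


a = λ/μ = 49.02/79.77 = 0.6145; ρ = a/c = 0.3073
Σ_{k=0}^{1} a^k/k! (terms k=0..1) = 1.00000 + 0.61452 = 1.61452
Tail: a^2/(2!(1−ρ)) = 0.37763/(2·0.6927) = 0.27256
P₀ = 1/(1.61452 + 0.27256) = 1/1.88708 = 0.529919

Final: 0.529919


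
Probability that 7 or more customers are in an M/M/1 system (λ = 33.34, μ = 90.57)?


ρ = 33.34/90.57 = 0.3681
P(N ≥ n) = ρ^n = 0.3681^7 = 0.0009159

Final: 0.0009159


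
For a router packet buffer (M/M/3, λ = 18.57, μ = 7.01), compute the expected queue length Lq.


a = λ/μ = 2.6491; ρ = a/3 = 0.8830
P₀ = 0.029722
Lq = P₀·a^c·ρ / (c!·(1−ρ)²) = 0.029722·18.59010·0.8830/(6·0.01368)
= 5.94280

Final: 5.94280


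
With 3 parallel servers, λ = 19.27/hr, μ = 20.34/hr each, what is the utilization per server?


ρ = λ/(cμ) = 19.27/(3·20.34) = 19.27/61.02 = 0.3158

Final: 0.3158


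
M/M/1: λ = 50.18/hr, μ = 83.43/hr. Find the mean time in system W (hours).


W = 1/(μ−λ) = 1/(83.43 − 50.18) = 1/33.25 = 0.03008 hr

Final: 0.03008 hr


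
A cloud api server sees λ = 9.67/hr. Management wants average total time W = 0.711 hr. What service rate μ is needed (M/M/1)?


W = 1/(μ−λ) ⇒ μ − λ = 1/W = 1/0.711 = 1.4065
μ = λ + 1/W = 9.67 + 1.4065 = 11.0765 per hr

Final: 11.0765 /hr


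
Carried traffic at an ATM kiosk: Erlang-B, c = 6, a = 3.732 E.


B(6,3.732) = 0.098163 (Erlang-B)
Carried load = a(1 − B) = 3.732·(1 − 0.098163) = 3.732·0.901837 = 3.3657 E

Final: 3.3657 Erlangs


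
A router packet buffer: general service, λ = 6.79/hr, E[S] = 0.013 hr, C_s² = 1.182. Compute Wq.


ρ = λ·E[S] = 6.79·0.013 = 0.08827
E[S²] = E[S]²(1+C_s²) = 0.013²·(1+1.182) = 0.0003688
Wq = λ·E[S²]/(2(1−ρ)) = 6.79·0.0003688/(2·0.9117) = 0.001373 hr

Final: 0.001373 hr


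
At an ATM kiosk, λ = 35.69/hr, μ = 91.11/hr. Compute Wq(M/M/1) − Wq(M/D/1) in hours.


ρ = 35.69/91.11 = 0.3917
Wq(M/M/1) = ρ/(μ−λ) = 0.3917/55.42 = 0.007068 hr
Wq(M/D/1) = ρ/(2(μ−λ)) = 0.003534 hr
Savings = 0.007068 − 0.003534 = 0.003534 hr

Final: 0.003534 hr


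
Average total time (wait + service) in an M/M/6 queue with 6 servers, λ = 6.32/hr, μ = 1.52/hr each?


a = 4.1579; ρ = 0.6930; P₀ = 0.013895
Lq = P₀·a^c·ρ/(c!(1−ρ)²) = 0.73312
Wq = Lq/λ = 0.73312/6.32 = 0.11600 hr
W = Wq + 1/μ = 0.11600 + 0.65789 = 0.77390 hr

Final: 0.77390 hr


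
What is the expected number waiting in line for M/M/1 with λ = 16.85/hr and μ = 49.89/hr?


ρ = 16.85/49.89 = 0.3377
Lq = ρ²/(1−ρ) = 0.1141/0.6623 = 0.1722

Final: 0.1722


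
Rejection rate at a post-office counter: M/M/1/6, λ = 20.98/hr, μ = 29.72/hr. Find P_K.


ρ = λ/μ = 20.98/29.72 = 0.7059
P_K = (1−ρ)ρ^K/(1−ρ^(K+1)) = (0.2941·0.123749)/(1 − 0.087357)
= 0.036392/0.912643 = 0.039875

Final: 0.039875


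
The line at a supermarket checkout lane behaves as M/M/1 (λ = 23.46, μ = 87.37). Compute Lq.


ρ = 23.46/87.37 = 0.2685
Lq = ρ²/(1−ρ) = 0.07210/0.7315 = 0.09857

Final: 0.09857


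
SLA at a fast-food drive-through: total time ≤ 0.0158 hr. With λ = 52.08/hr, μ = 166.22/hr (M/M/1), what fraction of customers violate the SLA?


W ~ Exponential(μ−λ) for M/M/1.
μ − λ = 166.22 − 52.08 = 114.1400
P(W > t) = e^{−(μ−λ)t} = e^{−1.8034} = 0.164736

Final: 0.164736


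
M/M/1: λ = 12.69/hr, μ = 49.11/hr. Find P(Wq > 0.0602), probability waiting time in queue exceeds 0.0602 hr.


ρ = 12.69/49.11 = 0.2584
P(Wq > t) = ρ·e^{−(μ−λ)t} = 0.2584·e^{−2.1925}
= 0.2584·0.111639 = 0.028847

Final: 0.028847


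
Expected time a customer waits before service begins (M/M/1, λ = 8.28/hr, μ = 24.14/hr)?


ρ = 8.28/24.14 = 0.3430
Wq = ρ/(μ−λ) = 0.3430/(24.14 − 8.28) = 0.3430/15.86 = 0.02163 hr

Final: 0.02163 hr


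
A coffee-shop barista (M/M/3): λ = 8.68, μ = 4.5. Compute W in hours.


a = 1.9289; ρ = 0.6430; P₀ = 0.122861
Lq = P₀·a^c·ρ/(c!(1−ρ)²) = 0.74121
Wq = Lq/λ = 0.74121/8.68 = 0.08539 hr
W = Wq + 1/μ = 0.08539 + 0.22222 = 0.30762 hr

Final: 0.30762 hr


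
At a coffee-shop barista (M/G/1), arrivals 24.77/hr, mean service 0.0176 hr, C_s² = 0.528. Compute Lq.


ρ = λ·E[S] = 24.77·0.0176 = 0.4360
Lq = ρ²(1+C_s²)/(2(1−ρ)) = 0.1901·(1+0.528)/(2·0.5640)
= 0.1901·1.5280/1.1281 = 0.25743

Final: 0.25743


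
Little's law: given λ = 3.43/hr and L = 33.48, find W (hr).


W = L/λ = 33.48/3.43 = 9.7609 hr

Final: 9.7609 hr


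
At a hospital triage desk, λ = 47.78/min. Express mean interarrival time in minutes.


Mean interarrival time = 1/λ = 1/47.78 minute = 0.02093 minute
In minutes: 0.02093 × 1 = 0.02093 min

Final: 0.02093 min


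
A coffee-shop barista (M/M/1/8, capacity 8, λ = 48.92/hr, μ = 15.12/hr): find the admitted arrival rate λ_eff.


ρ = 3.2354; P_K = (1−ρ)ρ^8/(1−ρ^9) = 0.690942
λ_eff = λ(1 − P_K) = 48.92·(1 − 0.690942) = 48.92·0.309058 = 15.1191 /hr

Final: 15.1191 /hr


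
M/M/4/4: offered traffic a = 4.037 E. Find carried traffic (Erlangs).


B(4,4.037) = 0.314239 (Erlang-B)
Carried load = a(1 − B) = 4.037·(1 − 0.314239) = 4.037·0.685761 = 2.7684 E

Final: 2.7684 Erlangs


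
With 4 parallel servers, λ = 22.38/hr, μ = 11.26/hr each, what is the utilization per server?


ρ = λ/(cμ) = 22.38/(4·11.26) = 22.38/45.04 = 0.4969

Final: 0.4969


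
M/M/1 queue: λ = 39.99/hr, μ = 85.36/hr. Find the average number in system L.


ρ = λ/μ = 39.99/85.36 = 0.4685
L = ρ/(1−ρ) = 0.4685/(1 − 0.4685) = 0.4685/0.5315 = 0.8814

Final: 0.8814


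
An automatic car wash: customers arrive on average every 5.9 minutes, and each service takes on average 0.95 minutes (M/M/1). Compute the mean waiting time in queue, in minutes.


λ = 60/5.9 = 10.1695 /hr
μ = 60/0.95 = 63.1579 /hr
ρ = λ/μ = 10.1695/63.1579 = 0.1610
Wq = ρ/(μ−λ) = 0.1610/(63.1579−10.1695) = 0.003039 hr
In minutes: 0.003039·60 = 0.1823 min

Final: 0.1823 min


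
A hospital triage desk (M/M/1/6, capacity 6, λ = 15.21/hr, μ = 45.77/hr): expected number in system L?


ρ = 15.21/45.77 = 0.3323
L = ρ[1 − (K+1)ρ^K + Kρ^(K+1)] / [(1−ρ)(1−ρ^(K+1))]
Numerator: 0.3323·(1 − 7·0.001347 + 6·0.0004475) = 0.330073
Denominator: (0.6677)·(0.999552) = 0.667387
L = 0.330073/0.667387 = 0.4946

Final: 0.4946


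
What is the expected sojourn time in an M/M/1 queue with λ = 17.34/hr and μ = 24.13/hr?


W = 1/(μ−λ) = 1/(24.13 − 17.34) = 1/6.79 = 0.1473 hr

Final: 0.1473 hr


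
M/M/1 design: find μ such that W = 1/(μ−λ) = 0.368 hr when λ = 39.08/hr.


W = 1/(μ−λ) ⇒ μ − λ = 1/W = 1/0.368 = 2.7174
μ = λ + 1/W = 39.08 + 2.7174 = 41.7974 per hr

Final: 41.7974 /hr


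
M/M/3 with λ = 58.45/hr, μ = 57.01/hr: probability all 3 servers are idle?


a = λ/μ = 58.45/57.01 = 1.0253; ρ = a/c = 0.3418
Σ_{k=0}^{2} a^k/k! (terms k=0..2) = 1.00000 + 1.02526 + 0.52558 = 2.55084
Tail: a^3/(3!(1−ρ)) = 1.07771/(6·0.6582) = 0.27287
P₀ = 1/(2.55084 + 0.27287) = 1/2.82371 = 0.354144

Final: 0.354144


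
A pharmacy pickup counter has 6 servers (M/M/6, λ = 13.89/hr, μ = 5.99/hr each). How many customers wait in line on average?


a = λ/μ = 2.3189; ρ = a/6 = 0.3865
P₀ = 0.098030
Lq = P₀·a^c·ρ / (c!·(1−ρ)²) = 0.098030·155.47213·0.3865/(720·0.37641)
= 0.02173

Final: 0.02173


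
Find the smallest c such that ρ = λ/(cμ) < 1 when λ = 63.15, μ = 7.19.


Stability requires cμ > λ ⇔ c > λ/μ.
λ/μ = 63.15/7.19 = 8.7830
Minimum integer c = ⌊8.7830⌋ + 1 = 9
Check: 9·7.19 = 64.71 > 63.15, while 8·7.19 = 57.52 ≤ 63.15

Final: 9 servers


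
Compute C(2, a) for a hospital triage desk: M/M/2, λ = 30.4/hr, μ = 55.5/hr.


a = λ/μ = 0.5477; ρ = a/2 = 0.2739
P₀ = 0.570014 (from M/M/c formula)
C(c,a) = [a^c/(c!(1−ρ))]·P₀ = [0.30003/(2·0.7261)]·0.570014
= 0.20659·0.570014 = 0.117762

Final: 0.117762


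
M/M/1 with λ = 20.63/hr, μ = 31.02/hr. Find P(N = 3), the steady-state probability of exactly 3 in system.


ρ = 20.63/31.02 = 0.6651
P_n = (1−ρ)·ρ^n = (1 − 0.6651)·0.6651^3 = 0.3349·0.294152 = 0.098525

Final: 0.098525


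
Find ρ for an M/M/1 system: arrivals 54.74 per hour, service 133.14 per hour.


ρ = λ/μ = 54.74/133.14 = 0.4111

Final: 0.4111


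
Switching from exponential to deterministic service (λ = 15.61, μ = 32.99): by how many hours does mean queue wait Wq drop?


ρ = 15.61/32.99 = 0.4732
Wq(M/M/1) = ρ/(μ−λ) = 0.4732/17.38 = 0.02723 hr
Wq(M/D/1) = ρ/(2(μ−λ)) = 0.01361 hr
Savings = 0.02723 − 0.01361 = 0.01361 hr

Final: 0.01361 hr


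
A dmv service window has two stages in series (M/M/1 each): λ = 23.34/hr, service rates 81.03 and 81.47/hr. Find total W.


Each node sees arrival rate λ = 23.34/hr (tandem ⇒ throughput preserved).
W₁ = 1/(μ₁−λ) = 1/(81.03−23.34) = 0.01733 hr
W₂ = 1/(μ₂−λ) = 1/(81.47−23.34) = 0.01720 hr
W_total = W₁ + W₂ = 0.01733 + 0.01720 = 0.03454 hr

Final: 0.03454 hr


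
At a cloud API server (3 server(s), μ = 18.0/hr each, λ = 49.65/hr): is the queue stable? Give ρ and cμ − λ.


Total capacity cμ = 3·18.0 = 54.00/hr
ρ = λ/(cμ) = 49.65/54.00 = 0.9194
Stable ⇔ ρ < 1: YES
Spare capacity = cμ − λ = 54.00 − 49.65 = 4.35/hr

Final: ρ = 0.9194; stable; margin = 4.35/hr


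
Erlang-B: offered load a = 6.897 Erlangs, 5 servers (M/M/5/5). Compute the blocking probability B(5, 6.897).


B(c,a) = (a^c/c!) / Σ_{k=0}^{c} a^k/k!
a^5/5! = 130.052853
Σ terms (k=0..5): 1.00000 + 6.89700 + 23.78430 + 54.68012 + 94.28219 + 130.05285 = 310.696464
B = 130.052853/310.696464 = 0.418585

Final: 0.418585


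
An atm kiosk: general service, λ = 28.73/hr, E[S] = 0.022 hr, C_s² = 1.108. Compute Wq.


ρ = λ·E[S] = 28.73·0.022 = 0.6321
E[S²] = E[S]²(1+C_s²) = 0.022²·(1+1.108) = 0.001020
Wq = λ·E[S²]/(2(1−ρ)) = 28.73·0.001020/(2·0.3679) = 0.03983 hr

Final: 0.03983 hr


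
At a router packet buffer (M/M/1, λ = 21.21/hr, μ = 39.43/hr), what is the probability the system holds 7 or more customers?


ρ = 21.21/39.43 = 0.5379
P(N ≥ n) = ρ^n = 0.5379^7 = 0.013032

Final: 0.013032


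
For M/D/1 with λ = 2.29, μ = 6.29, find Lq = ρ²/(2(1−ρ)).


ρ = 2.29/6.29 = 0.3641
M/D/1: Lq = ρ²/(2(1−ρ)) = 0.1325/(2·0.6359) = 0.10422

Final: 0.10422


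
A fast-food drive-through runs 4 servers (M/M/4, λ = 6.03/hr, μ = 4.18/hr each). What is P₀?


a = λ/μ = 6.03/4.18 = 1.4426; ρ = a/c = 0.3606
Σ_{k=0}^{3} a^k/k! (terms k=0..3) = 1.00000 + 1.44258 + 1.04052 + 0.50035 = 3.98346
Tail: a^4/(4!(1−ρ)) = 4.33076/(24·0.6394) = 0.28224
P₀ = 1/(3.98346 + 0.28224) = 1/4.26569 = 0.234429

Final: 0.234429


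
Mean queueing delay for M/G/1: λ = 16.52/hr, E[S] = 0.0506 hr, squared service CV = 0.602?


ρ = λ·E[S] = 16.52·0.0506 = 0.8359
E[S²] = E[S]²(1+C_s²) = 0.0506²·(1+0.602) = 0.004102
Wq = λ·E[S²]/(2(1−ρ)) = 16.52·0.004102/(2·0.1641) = 0.20647 hr

Final: 0.20647 hr


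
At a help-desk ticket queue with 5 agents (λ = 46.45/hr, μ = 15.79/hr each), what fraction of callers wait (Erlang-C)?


a = λ/μ = 2.9417; ρ = a/5 = 0.5883
P₀ = 0.049772 (from M/M/c formula)
C(c,a) = [a^c/(c!(1−ρ))]·P₀ = [220.30175/(120·0.4117)]·0.049772
= 4.45970·0.049772 = 0.221969

Final: 0.221969


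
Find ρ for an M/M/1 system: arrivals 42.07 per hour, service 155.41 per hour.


ρ = λ/μ = 42.07/155.41 = 0.2707

Final: 0.2707


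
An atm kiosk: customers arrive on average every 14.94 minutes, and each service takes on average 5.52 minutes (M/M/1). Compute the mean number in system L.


λ = 60/14.94 = 4.0161 /hr
μ = 60/5.52 = 10.8696 /hr
ρ = λ/μ = 4.0161/10.8696 = 0.3695
L = ρ/(1−ρ) = 0.3695/0.6305 = 0.5860

Final: 0.5860


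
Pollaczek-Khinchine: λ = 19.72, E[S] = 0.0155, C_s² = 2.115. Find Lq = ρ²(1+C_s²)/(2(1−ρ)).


ρ = λ·E[S] = 19.72·0.0155 = 0.3057
Lq = ρ²(1+C_s²)/(2(1−ρ)) = 0.09343·(1+2.115)/(2·0.6943)
= 0.09343·3.1150/1.3887 = 0.20957

Final: 0.20957


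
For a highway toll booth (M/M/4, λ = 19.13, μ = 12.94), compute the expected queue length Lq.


a = λ/μ = 1.4784; ρ = a/4 = 0.3696
P₀ = 0.225971
Lq = P₀·a^c·ρ / (c!·(1−ρ)²) = 0.225971·4.77664·0.3696/(24·0.39742)
= 0.04183

Final: 0.04183


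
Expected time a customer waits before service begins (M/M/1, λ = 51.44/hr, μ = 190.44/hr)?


ρ = 51.44/190.44 = 0.2701
Wq = ρ/(μ−λ) = 0.2701/(190.44 − 51.44) = 0.2701/139.00 = 0.001943 hr

Final: 0.001943 hr


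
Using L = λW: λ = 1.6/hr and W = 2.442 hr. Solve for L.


L = λW = 1.6·2.442 = 3.9072

Final: 3.9072


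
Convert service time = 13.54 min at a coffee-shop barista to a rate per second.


μ = 1/(service time) in consistent units.
1 second = 0.0166667 min, so μ = 0.0166667/13.54 = 0.001231 per second

Final: 0.001231 /sec


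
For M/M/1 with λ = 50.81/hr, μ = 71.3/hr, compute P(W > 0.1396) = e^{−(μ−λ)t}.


W ~ Exponential(μ−λ) for M/M/1.
μ − λ = 71.3 − 50.81 = 20.4900
P(W > t) = e^{−(μ−λ)t} = e^{−2.8604} = 0.057246

Final: 0.057246


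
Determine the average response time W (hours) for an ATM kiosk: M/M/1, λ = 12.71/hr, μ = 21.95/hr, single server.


W = 1/(μ−λ) = 1/(21.95 − 12.71) = 1/9.24 = 0.1082 hr

Final: 0.1082 hr


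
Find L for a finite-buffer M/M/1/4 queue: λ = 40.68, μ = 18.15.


ρ = 40.68/18.15 = 2.2413
L = ρ[1 − (K+1)ρ^K + Kρ^(K+1)] / [(1−ρ)(1−ρ^(K+1))]
Numerator: 2.2413·(1 − 5·25.235811 + 4·56.561585) = 226.524369
Denominator: (-1.2413)·(-55.561585) = 68.969836
L = 226.524369/68.969836 = 3.2844

Final: 3.2844


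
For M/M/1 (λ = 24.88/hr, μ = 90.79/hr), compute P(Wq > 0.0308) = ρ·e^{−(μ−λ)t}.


ρ = 24.88/90.79 = 0.2740
P(Wq > t) = ρ·e^{−(μ−λ)t} = 0.2740·e^{−2.0300}
= 0.2740·0.131332 = 0.035990

Final: 0.035990


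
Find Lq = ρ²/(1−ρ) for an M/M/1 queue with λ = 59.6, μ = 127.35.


ρ = 59.6/127.35 = 0.4680
Lq = ρ²/(1−ρ) = 0.2190/0.5320 = 0.4117

Final: 0.4117


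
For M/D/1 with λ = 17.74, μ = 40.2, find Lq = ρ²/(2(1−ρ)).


ρ = 17.74/40.2 = 0.4413
M/D/1: Lq = ρ²/(2(1−ρ)) = 0.1947/(2·0.5587) = 0.17428

Final: 0.17428


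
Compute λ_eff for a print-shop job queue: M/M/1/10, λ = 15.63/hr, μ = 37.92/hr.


ρ = 0.4122; P_K = (1−ρ)ρ^10/(1−ρ^11) = 0.00008321
λ_eff = λ(1 − P_K) = 15.63·(1 − 0.00008321) = 15.63·0.999917 = 15.6287 /hr

Final: 15.6287 /hr


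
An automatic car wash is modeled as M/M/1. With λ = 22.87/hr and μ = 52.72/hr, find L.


ρ = λ/μ = 22.87/52.72 = 0.4338
L = ρ/(1−ρ) = 0.4338/(1 − 0.4338) = 0.4338/0.5662 = 0.7662

Final: 0.7662


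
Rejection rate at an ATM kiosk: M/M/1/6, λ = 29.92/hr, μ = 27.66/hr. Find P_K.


ρ = λ/μ = 29.92/27.66 = 1.0817
P_K = (1−ρ)ρ^K/(1−ρ^(K+1)) = (-0.08171·1.601978)/(1 − 1.732870)
= -0.130892/-0.732870 = 0.178602

Final: 0.178602


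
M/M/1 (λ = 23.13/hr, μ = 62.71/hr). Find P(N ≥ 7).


ρ = 23.13/62.71 = 0.3688
P(N ≥ n) = ρ^n = 0.3688^7 = 0.0009287

Final: 0.0009287


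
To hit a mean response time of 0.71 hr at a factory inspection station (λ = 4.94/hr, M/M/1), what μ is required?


W = 1/(μ−λ) ⇒ μ − λ = 1/W = 1/0.71 = 1.4085
μ = λ + 1/W = 4.94 + 1.4085 = 6.3485 per hr

Final: 6.3485 /hr


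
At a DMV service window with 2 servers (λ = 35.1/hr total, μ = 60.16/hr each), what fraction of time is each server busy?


ρ = λ/(cμ) = 35.1/(2·60.16) = 35.1/120.32 = 0.2917

Final: 0.2917


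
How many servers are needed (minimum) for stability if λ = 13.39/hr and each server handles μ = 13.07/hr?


Stability requires cμ > λ ⇔ c > λ/μ.
λ/μ = 13.39/13.07 = 1.0245
Minimum integer c = ⌊1.0245⌋ + 1 = 2
Check: 2·13.07 = 26.14 > 13.39, while 1·13.07 = 13.07 ≤ 13.39

Final: 2 servers


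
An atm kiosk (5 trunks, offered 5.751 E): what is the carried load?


B(5,5.751) = 0.342661 (Erlang-B)
Carried load = a(1 − B) = 5.751·(1 − 0.342661) = 5.751·0.657339 = 3.7804 E

Final: 3.7804 Erlangs


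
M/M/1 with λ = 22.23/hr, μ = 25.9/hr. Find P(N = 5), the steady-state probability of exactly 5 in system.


ρ = 22.23/25.9 = 0.8583
P_n = (1−ρ)·ρ^n = (1 − 0.8583)·0.8583^5 = 0.1417·0.465799 = 0.066003

Final: 0.066003


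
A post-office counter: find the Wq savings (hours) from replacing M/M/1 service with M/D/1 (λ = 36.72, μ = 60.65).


ρ = 36.72/60.65 = 0.6054
Wq(M/M/1) = ρ/(μ−λ) = 0.6054/23.93 = 0.02530 hr
Wq(M/D/1) = ρ/(2(μ−λ)) = 0.01265 hr
Savings = 0.02530 − 0.01265 = 0.01265 hr

Final: 0.01265 hr


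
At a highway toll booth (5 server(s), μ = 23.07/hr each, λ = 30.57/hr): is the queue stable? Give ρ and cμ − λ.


Total capacity cμ = 5·23.07 = 115.35/hr
ρ = λ/(cμ) = 30.57/115.35 = 0.2650
Stable ⇔ ρ < 1: YES
Spare capacity = cμ − λ = 115.35 − 30.57 = 84.78/hr

Final: ρ = 0.2650; stable; margin = 84.78/hr


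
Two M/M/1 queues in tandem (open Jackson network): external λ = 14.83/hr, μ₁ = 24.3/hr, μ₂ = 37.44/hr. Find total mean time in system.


Each node sees arrival rate λ = 14.83/hr (tandem ⇒ throughput preserved).
W₁ = 1/(μ₁−λ) = 1/(24.3−14.83) = 0.10560 hr
W₂ = 1/(μ₂−λ) = 1/(37.44−14.83) = 0.04423 hr
W_total = W₁ + W₂ = 0.10560 + 0.04423 = 0.14982 hr

Final: 0.14982 hr


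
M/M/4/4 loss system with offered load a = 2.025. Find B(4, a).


B(c,a) = (a^c/c!) / Σ_{k=0}^{c} a^k/k!
a^4/4! = 0.700630
Σ terms (k=0..4): 1.00000 + 2.02500 + 2.05031 + 1.38396 + 0.70063 = 7.159904
B = 0.700630/7.159904 = 0.097855

Final: 0.097855


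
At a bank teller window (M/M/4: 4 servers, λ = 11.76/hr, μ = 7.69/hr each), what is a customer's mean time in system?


a = 1.5293; ρ = 0.3823; P₀ = 0.214428
Lq = P₀·a^c·ρ/(c!(1−ρ)²) = 0.04896
Wq = Lq/λ = 0.04896/11.76 = 0.004164 hr
W = Wq + 1/μ = 0.004164 + 0.13004 = 0.13420 hr

Final: 0.13420 hr


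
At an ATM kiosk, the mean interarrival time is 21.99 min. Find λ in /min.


λ = 1/(interarrival time) in consistent units.
1 minute = 1 min, so λ = 1/21.99 = 0.04548 per minute

Final: 0.04548 /min


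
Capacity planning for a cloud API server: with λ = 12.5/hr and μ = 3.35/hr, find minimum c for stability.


Stability requires cμ > λ ⇔ c > λ/μ.
λ/μ = 12.5/3.35 = 3.7313
Minimum integer c = ⌊3.7313⌋ + 1 = 4
Check: 4·3.35 = 13.40 > 12.5, while 3·3.35 = 10.05 ≤ 12.5

Final: 4 servers
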